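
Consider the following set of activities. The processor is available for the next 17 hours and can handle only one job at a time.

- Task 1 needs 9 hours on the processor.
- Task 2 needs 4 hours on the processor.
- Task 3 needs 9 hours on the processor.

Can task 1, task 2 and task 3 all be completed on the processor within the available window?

Running back to back, the jobs need 9 + 4 + 9 = 22 hours on the processor.
Since 22 > 17, they cannot all fit.

No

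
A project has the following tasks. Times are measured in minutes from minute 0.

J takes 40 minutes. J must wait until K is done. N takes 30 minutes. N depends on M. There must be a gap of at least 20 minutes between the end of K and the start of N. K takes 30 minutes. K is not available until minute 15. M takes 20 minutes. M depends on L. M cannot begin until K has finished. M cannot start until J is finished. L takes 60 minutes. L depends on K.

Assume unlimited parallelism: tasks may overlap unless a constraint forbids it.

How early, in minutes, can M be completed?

K cannot begin until its own release at minute 15. It runs from minute 15 to 15 + 30 = minute 45.
L waits on K (finishes minute 45), so it starts at minute 45 and finishes at 45 + 60 = minute 105.
J waits on K (finishes minute 45), so it starts at minute 45 and finishes at 45 + 40 = minute 85.
For M: L (finishes minute 105); K (finishes minute 45); J (finishes minute 85). Taking the maximum gives a start of minute 105, and it finishes at 105 + 20 = minute 125.

125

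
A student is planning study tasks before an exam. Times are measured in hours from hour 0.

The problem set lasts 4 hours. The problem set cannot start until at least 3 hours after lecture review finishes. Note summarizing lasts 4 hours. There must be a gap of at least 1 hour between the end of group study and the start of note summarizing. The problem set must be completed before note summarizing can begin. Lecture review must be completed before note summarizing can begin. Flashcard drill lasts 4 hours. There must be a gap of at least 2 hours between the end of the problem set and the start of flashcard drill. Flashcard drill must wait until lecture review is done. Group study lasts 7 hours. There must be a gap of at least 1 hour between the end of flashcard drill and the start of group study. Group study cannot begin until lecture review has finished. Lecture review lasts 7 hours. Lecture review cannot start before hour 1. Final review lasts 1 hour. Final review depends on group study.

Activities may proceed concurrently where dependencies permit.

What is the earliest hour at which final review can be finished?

After its own release at hour 1, lecture review can start at hour 1 and finishes at hour 8.
After lecture review (finishes hour 8, plus 3-hour gap → hour 11), the problem set can start at hour 11 and finishes at hour 15.
Flashcard drill has to wait for the problem set (finishes hour 15, plus 2-hour gap → hour 17); lecture review (finishes hour 8). The latest of these is hour 17, so flashcard drill runs hour 17 to 17 + 4 = hour 21.
Group study has to wait for flashcard drill (finishes hour 21, plus 1-hour gap → hour 22); lecture review (finishes hour 8). The latest of these is hour 22, so group study runs hour 22 to 22 + 7 = hour 29.
After group study (finishes hour 29), final review can start at hour 29 and finishes at hour 30.

30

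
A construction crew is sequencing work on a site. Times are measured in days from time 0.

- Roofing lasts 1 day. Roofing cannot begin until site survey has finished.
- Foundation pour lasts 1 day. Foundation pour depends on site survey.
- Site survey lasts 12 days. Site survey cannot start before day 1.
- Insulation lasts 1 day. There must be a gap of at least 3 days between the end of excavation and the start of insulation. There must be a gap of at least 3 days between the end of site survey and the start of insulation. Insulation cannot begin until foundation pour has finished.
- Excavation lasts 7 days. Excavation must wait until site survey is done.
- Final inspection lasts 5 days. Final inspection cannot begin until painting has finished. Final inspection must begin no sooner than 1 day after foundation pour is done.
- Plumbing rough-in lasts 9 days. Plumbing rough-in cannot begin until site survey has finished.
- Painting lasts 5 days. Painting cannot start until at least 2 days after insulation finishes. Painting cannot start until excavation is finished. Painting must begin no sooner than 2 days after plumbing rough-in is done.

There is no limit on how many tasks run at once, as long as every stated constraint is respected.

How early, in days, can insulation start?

Site survey cannot begin until its own release at day 1. It runs from day 1 to 1 + 12 = day 13.
Foundation pour waits on site survey (finishes day 13), so it starts at day 13 and finishes at 13 + 1 = day 14.
After site survey (finishes day 13), excavation can start at day 13 and finishes at day 20.
Insulation waits on excavation (finishes day 20, plus 3-day gap → day 23); site survey (finishes day 13, plus 3-day gap → day 16); foundation pour (finishes day 14). The latest of these is day 23, which is the earliest insulation can start.

23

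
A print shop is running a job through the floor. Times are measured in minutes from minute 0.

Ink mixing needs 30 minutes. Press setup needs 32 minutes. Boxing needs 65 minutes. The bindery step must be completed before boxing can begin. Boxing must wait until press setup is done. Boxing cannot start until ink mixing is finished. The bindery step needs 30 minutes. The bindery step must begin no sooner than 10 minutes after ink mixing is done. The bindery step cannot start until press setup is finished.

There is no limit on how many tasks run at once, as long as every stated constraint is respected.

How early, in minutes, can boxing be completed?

135

Press setup can start immediately at minute 0; it finishes at minute 32.
Ink mixing has no prerequisites, so it starts at minute 0 and finishes at minute 30.
The bindery step cannot start until ink mixing (finishes minute 30, plus 10-minute gap → minute 40); press setup (finishes minute 32). The controlling bound is minute 40, so the bindery step finishes at 40 + 30 = minute 70.
Boxing cannot start until the bindery step (finishes minute 70); press setup (finishes minute 32); ink mixing (finishes minute 30). The controlling bound is minute 70, so boxing finishes at 70 + 65 = minute 135.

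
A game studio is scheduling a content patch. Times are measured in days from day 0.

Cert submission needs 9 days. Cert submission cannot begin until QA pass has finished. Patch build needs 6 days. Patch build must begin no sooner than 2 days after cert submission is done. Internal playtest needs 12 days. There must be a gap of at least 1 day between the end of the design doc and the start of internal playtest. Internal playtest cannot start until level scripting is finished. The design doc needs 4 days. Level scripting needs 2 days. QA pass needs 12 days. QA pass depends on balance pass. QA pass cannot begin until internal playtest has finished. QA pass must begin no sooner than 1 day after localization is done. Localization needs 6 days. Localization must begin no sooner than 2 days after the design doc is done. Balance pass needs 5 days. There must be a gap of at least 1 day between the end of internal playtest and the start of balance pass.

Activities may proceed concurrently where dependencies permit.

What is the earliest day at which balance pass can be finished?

23

Nothing blocks level scripting, so it runs from day 0 to day 2.
The design doc has no prerequisites, so it starts at day 0 and finishes at day 4.
Internal playtest cannot start until the design doc (finishes day 4, plus 1-day gap → day 5); level scripting (finishes day 2). The controlling bound is day 5, so internal playtest finishes at 5 + 12 = day 17.
Balance pass cannot begin until internal playtest (finishes day 17, plus 1-day gap → day 18). It runs from day 18 to 18 + 5 = day 23.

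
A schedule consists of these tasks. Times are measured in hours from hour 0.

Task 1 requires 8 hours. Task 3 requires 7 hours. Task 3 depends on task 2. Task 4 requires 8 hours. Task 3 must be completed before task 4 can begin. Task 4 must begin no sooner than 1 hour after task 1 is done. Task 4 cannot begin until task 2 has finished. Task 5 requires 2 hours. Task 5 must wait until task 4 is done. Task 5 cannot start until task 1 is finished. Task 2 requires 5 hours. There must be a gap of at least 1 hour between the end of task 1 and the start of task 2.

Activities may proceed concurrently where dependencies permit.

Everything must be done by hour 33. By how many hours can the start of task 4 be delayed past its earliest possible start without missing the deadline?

Nothing blocks task 1, so it runs from hour 0 to hour 8.
Task 2 waits on task 1 (finishes hour 8, plus 1-hour gap → hour 9), so it starts at hour 9 and finishes at 9 + 5 = hour 14.
Task 3 waits on task 2 (finishes hour 14), so it starts at hour 14 and finishes at 14 + 7 = hour 21.
Task 4 has to wait for task 3 (finishes hour 21); task 1 (finishes hour 8, plus 1-hour gap → hour 9); task 2 (finishes hour 14). The latest of these is hour 21, so task 4 runs hour 21 to 21 + 8 = hour 29.

Working backward from the deadline:
To finish by hour 33, task 5 (duration 2) must start no later than hour 31.
Since task 5 (must start by hour 31) depends on it, task 4 must finish by hour 31. Backing off its 8-hour duration gives a latest start of hour 23.
So task 4 can start as early as hour 21 and as late as hour 23, giving 23 − 21 = 2 hours of slack.

2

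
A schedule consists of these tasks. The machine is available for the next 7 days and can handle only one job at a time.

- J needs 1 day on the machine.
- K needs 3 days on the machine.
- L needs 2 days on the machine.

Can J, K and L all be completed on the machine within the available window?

Yes

Running back to back, the jobs need 1 + 3 + 2 = 6 days on the machine.
Since 6 ≤ 7, they fit within the window.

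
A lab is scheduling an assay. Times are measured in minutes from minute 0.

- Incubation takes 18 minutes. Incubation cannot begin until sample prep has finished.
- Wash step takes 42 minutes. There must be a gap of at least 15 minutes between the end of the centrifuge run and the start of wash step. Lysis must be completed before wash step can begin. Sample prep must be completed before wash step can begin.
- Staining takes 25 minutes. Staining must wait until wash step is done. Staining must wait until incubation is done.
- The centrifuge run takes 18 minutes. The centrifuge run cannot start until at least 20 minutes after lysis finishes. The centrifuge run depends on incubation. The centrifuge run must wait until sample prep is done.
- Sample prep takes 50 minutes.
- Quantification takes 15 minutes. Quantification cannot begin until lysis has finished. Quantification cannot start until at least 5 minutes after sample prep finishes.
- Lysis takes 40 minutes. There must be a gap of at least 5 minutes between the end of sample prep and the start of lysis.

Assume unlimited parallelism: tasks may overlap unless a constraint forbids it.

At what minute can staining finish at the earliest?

Sample prep has no prerequisites, so it starts at minute 0 and finishes at minute 50.
After sample prep (finishes minute 50), incubation can start at minute 50 and finishes at minute 68.
Lysis cannot begin until sample prep (finishes minute 50, plus 5-minute gap → minute 55). It runs from minute 55 to 55 + 40 = minute 95.
The centrifuge run cannot start until lysis (finishes minute 95, plus 20-minute gap → minute 115); incubation (finishes minute 68); sample prep (finishes minute 50). The controlling bound is minute 115, so the centrifuge run finishes at 115 + 18 = minute 133.
Wash step cannot start until the centrifuge run (finishes minute 133, plus 15-minute gap → minute 148); lysis (finishes minute 95); sample prep (finishes minute 50). The controlling bound is minute 148, so wash step finishes at 148 + 42 = minute 190.
For staining: wash step (finishes minute 190); incubation (finishes minute 68). Taking the maximum gives a start of minute 190, and it finishes at 190 + 25 = minute 215.

215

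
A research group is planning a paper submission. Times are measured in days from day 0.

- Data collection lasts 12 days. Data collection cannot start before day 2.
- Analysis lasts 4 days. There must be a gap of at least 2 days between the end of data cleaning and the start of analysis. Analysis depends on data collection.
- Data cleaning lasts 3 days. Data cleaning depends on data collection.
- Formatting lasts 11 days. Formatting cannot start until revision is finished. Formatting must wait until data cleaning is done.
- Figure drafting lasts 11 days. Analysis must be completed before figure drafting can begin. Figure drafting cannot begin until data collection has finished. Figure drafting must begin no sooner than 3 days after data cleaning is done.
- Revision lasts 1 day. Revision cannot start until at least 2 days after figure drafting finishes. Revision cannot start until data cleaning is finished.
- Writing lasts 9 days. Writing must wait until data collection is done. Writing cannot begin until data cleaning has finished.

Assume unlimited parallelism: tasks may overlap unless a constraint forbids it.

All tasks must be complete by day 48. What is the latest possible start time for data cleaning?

14

Nothing follows formatting; the deadline of day 48 is its only limit. It must start by 48 − 11 = day 37.
Revision must finish before formatting (must start by day 37). With a 1-day duration, revision must start by 37 − 1 = day 36.
Figure drafting feeds into revision (must start by day 36, minus 2-day gap → day 34); so figure drafting must finish by day 34 and therefore start by day 23.
Analysis has to be done before figure drafting (must start by day 23). That means finishing by day 23, i.e. starting by 23 − 4 = day 19.
To finish by day 48, writing (duration 9) must start no later than day 39.
Data cleaning must finish in time for analysis (must start by day 19, minus 2-day gap → day 17); figure drafting (must start by day 23, minus 3-day gap → day 20); writing (must start by day 39); revision (must start by day 36); formatting (must start by day 37). The tightest is day 17, so data cleaning must start by 17 − 3 = day 14.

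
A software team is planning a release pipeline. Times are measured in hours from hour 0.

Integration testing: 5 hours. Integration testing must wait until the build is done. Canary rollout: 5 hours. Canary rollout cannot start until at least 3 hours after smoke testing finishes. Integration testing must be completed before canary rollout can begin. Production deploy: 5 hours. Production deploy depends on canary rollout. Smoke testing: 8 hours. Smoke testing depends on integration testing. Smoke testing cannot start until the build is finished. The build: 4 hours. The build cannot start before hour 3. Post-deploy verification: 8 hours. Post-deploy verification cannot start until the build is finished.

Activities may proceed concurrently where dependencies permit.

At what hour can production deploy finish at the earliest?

The build cannot begin until its own release at hour 3. It runs from hour 3 to 3 + 4 = hour 7.
Integration testing waits on the build (finishes hour 7), so it starts at hour 7 and finishes at 7 + 5 = hour 12.
Smoke testing cannot start until integration testing (finishes hour 12); the build (finishes hour 7). The controlling bound is hour 12, so smoke testing finishes at 12 + 8 = hour 20.
For canary rollout: smoke testing (finishes hour 20, plus 3-hour gap → hour 23); integration testing (finishes hour 12). Taking the maximum gives a start of hour 23, and it finishes at 23 + 5 = hour 28.
Production deploy waits on canary rollout (finishes hour 28), so it starts at hour 28 and finishes at 28 + 5 = hour 33.

33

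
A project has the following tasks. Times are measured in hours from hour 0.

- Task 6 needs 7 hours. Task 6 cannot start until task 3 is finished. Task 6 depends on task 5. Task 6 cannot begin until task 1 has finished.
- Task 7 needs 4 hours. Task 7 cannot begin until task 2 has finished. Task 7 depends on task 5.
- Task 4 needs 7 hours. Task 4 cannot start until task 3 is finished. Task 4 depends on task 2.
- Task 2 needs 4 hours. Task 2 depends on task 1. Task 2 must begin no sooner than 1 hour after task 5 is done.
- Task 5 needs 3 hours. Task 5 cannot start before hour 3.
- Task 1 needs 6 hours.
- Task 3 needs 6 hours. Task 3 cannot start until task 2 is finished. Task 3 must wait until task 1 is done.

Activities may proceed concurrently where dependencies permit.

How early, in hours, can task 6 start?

17

After its own release at hour 3, task 5 can start at hour 3 and finishes at hour 6.
Task 1 has no prerequisites, so it starts at hour 0 and finishes at hour 6.
Task 2 needs all of task 1 (finishes hour 6); task 5 (finishes hour 6, plus 1-hour gap → hour 7). That puts its earliest start at hour 7; it finishes at 7 + 4 = hour 11.
For task 3: task 2 (finishes hour 11); task 1 (finishes hour 6). Taking the maximum gives a start of hour 11, and it finishes at 11 + 6 = hour 17.
Task 6 waits on task 3 (finishes hour 17); task 5 (finishes hour 6); task 1 (finishes hour 6). The latest of these is hour 17, which is the earliest task 6 can start.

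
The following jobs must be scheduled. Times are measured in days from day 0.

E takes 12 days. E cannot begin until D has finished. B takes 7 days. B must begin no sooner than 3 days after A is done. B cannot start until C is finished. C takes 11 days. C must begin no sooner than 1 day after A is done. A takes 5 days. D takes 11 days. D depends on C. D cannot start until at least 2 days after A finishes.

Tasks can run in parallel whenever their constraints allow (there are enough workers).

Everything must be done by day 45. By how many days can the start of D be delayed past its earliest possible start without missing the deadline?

5

A has no prerequisites, so it starts at day 0 and finishes at day 5.
After A (finishes day 5, plus 1-day gap → day 6), C can start at day 6 and finishes at day 17.
For D: C (finishes day 17); A (finishes day 5, plus 2-day gap → day 7). Taking the maximum gives a start of day 17, and it finishes at 17 + 11 = day 28.

Working backward from the deadline:
E must finish by day 45; it takes 12 days, so it must start by 45 − 12 = day 33.
D must finish before E (must start by day 33). With an 11-day duration, D must start by 33 − 11 = day 22.
So D can start as early as day 17 and as late as day 22, giving 22 − 17 = 5 days of slack.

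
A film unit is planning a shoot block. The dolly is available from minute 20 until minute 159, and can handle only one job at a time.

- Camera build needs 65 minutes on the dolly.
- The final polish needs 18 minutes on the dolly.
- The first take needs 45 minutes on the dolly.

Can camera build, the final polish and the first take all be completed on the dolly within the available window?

Yes

The dolly window is 159 − 20 = 139 minutes.
Running back to back, the jobs need 65 + 18 + 45 = 128 minutes on the dolly.
Since 128 ≤ 139, they fit within the window.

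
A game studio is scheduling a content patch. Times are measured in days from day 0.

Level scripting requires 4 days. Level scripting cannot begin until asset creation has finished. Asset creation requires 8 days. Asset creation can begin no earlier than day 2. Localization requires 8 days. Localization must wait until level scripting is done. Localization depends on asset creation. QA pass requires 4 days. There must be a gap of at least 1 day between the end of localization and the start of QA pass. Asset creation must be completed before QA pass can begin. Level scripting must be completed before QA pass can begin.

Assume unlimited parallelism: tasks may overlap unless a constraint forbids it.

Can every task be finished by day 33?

Yes

After its own release at day 2, asset creation can start at day 2 and finishes at day 10.
Level scripting cannot begin until asset creation (finishes day 10). It runs from day 10 to 10 + 4 = day 14.
For localization: level scripting (finishes day 14); asset creation (finishes day 10). Taking the maximum gives a start of day 14, and it finishes at 14 + 8 = day 22.
QA pass needs all of localization (finishes day 22, plus 1-day gap → day 23); asset creation (finishes day 10); level scripting (finishes day 14). That puts its earliest start at day 23; it finishes at 23 + 4 = day 27.
Every task is finished by day 27, which is no later than the deadline of 33, so the schedule is feasible.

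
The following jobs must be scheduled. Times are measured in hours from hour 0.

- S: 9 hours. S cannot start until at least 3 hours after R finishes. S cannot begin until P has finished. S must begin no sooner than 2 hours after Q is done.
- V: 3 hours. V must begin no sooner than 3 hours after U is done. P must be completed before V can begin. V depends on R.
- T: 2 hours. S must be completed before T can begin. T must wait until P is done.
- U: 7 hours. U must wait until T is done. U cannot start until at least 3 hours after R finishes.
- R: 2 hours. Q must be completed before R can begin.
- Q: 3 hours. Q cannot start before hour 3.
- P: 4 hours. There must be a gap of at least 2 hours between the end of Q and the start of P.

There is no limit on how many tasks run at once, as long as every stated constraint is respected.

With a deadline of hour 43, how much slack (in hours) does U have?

7

Q waits on its own release at hour 3, so it starts at hour 3 and finishes at 3 + 3 = hour 6.
R waits on Q (finishes hour 6), so it starts at hour 6 and finishes at 6 + 2 = hour 8.
P waits on Q (finishes hour 6, plus 2-hour gap → hour 8), so it starts at hour 8 and finishes at 8 + 4 = hour 12.
For S: R (finishes hour 8, plus 3-hour gap → hour 11); P (finishes hour 12); Q (finishes hour 6, plus 2-hour gap → hour 8). Taking the maximum gives a start of hour 12, and it finishes at 12 + 9 = hour 21.
For T: S (finishes hour 21); P (finishes hour 12). Taking the maximum gives a start of hour 21, and it finishes at 21 + 2 = hour 23.
For U: T (finishes hour 23); R (finishes hour 8, plus 3-hour gap → hour 11). Taking the maximum gives a start of hour 23, and it finishes at 23 + 7 = hour 30.

Working backward from the deadline:
Nothing follows V; the deadline of hour 43 is its only limit. It must start by 43 − 3 = hour 40.
U feeds into V (must start by hour 40, minus 3-hour gap → hour 37); so U must finish by hour 37 and therefore start by hour 30.
So U can start as early as hour 23 and as late as hour 30, giving 30 − 23 = 7 hours of slack.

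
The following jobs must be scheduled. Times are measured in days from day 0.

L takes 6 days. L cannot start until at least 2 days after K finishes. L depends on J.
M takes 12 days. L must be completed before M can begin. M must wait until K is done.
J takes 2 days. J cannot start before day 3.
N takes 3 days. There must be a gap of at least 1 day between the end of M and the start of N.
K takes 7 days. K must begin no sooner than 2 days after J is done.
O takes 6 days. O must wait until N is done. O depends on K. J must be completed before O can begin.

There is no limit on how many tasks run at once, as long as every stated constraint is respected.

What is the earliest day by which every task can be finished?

44

J cannot begin until its own release at day 3. It runs from day 3 to 3 + 2 = day 5.
K waits on J (finishes day 5, plus 2-day gap → day 7), so it starts at day 7 and finishes at 7 + 7 = day 14.
For L: K (finishes day 14, plus 2-day gap → day 16); J (finishes day 5). Taking the maximum gives a start of day 16, and it finishes at 16 + 6 = day 22.
For M: L (finishes day 22); K (finishes day 14). Taking the maximum gives a start of day 22, and it finishes at 22 + 12 = day 34.
N waits on M (finishes day 34, plus 1-day gap → day 35), so it starts at day 35 and finishes at 35 + 3 = day 38.
O has to wait for N (finishes day 38); K (finishes day 14); J (finishes day 5). The latest of these is day 38, so O runs day 38 to 38 + 6 = day 44.
All tasks are finished once the last one completes. Finish times: J at 5, K at 14, L at 22, M at 34, N at 38, O at 44. The latest is day 44.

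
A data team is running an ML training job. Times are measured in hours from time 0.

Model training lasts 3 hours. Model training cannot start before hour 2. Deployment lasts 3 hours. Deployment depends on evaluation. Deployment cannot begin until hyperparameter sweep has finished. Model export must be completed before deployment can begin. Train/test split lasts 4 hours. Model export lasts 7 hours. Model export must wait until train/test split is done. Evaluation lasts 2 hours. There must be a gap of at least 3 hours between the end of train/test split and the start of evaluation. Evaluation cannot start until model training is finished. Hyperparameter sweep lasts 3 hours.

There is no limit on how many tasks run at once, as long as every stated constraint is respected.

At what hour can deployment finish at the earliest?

Model training cannot begin until its own release at hour 2. It runs from hour 2 to 2 + 3 = hour 5.
Hyperparameter sweep has no prerequisites, so it starts at hour 0 and finishes at hour 3.
Train/test split has no prerequisites, so it starts at hour 0 and finishes at hour 4.
Model export waits on train/test split (finishes hour 4), so it starts at hour 4 and finishes at 4 + 7 = hour 11.
For evaluation: train/test split (finishes hour 4, plus 3-hour gap → hour 7); model training (finishes hour 5). Taking the maximum gives a start of hour 7, and it finishes at 7 + 2 = hour 9.
Deployment cannot start until evaluation (finishes hour 9); hyperparameter sweep (finishes hour 3); model export (finishes hour 11). The controlling bound is hour 11, so deployment finishes at 11 + 3 = hour 14.

14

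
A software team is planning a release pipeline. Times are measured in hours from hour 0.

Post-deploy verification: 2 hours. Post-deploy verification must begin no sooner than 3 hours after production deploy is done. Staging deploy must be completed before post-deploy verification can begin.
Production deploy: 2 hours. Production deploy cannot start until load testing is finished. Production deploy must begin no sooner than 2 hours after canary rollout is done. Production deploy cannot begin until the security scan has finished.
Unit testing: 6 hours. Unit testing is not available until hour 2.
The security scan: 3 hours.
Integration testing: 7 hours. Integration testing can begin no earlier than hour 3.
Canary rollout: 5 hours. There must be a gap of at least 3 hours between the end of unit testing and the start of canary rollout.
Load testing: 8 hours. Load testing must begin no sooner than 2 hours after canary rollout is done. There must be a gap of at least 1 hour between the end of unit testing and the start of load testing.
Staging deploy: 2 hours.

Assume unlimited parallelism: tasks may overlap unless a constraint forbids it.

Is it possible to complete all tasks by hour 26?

No

Staging deploy has no prerequisites, so it starts at hour 0 and finishes at hour 2.
The security scan has no prerequisites, so it starts at hour 0 and finishes at hour 3.
Integration testing waits on its own release at hour 3, so it starts at hour 3 and finishes at 3 + 7 = hour 10.
After its own release at hour 2, unit testing can start at hour 2 and finishes at hour 8.
After unit testing (finishes hour 8, plus 3-hour gap → hour 11), canary rollout can start at hour 11 and finishes at hour 16.
Load testing needs all of canary rollout (finishes hour 16, plus 2-hour gap → hour 18); unit testing (finishes hour 8, plus 1-hour gap → hour 9). That puts its earliest start at hour 18; it finishes at 18 + 8 = hour 26.
Production deploy needs all of load testing (finishes hour 26); canary rollout (finishes hour 16, plus 2-hour gap → hour 18); the security scan (finishes hour 3). That puts its earliest start at hour 26; it finishes at 26 + 2 = hour 28.
For post-deploy verification: production deploy (finishes hour 28, plus 3-hour gap → hour 31); staging deploy (finishes hour 2). Taking the maximum gives a start of hour 31, and it finishes at 31 + 2 = hour 33.
The earliest everything can be done is hour 33, which is after the deadline of 26, so it is not possible.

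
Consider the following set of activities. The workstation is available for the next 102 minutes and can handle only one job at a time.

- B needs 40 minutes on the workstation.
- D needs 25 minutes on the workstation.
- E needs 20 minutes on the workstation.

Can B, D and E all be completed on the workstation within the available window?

Running back to back, the jobs need 40 + 25 + 20 = 85 minutes on the workstation.
Since 85 ≤ 102, they fit within the window.

Yes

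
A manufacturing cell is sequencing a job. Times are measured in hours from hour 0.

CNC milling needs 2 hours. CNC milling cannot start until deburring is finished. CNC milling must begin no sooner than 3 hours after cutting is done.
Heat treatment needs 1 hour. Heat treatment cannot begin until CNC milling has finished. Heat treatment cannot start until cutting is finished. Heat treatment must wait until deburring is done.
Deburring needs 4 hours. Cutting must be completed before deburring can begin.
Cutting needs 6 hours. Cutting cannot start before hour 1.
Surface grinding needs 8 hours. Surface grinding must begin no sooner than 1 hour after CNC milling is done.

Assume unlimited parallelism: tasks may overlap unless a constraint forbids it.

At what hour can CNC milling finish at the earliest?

Cutting waits on its own release at hour 1, so it starts at hour 1 and finishes at 1 + 6 = hour 7.
Deburring cannot begin until cutting (finishes hour 7). It runs from hour 7 to 7 + 4 = hour 11.
CNC milling has to wait for deburring (finishes hour 11); cutting (finishes hour 7, plus 3-hour gap → hour 10). The latest of these is hour 11, so CNC milling runs hour 11 to 11 + 2 = hour 13.

13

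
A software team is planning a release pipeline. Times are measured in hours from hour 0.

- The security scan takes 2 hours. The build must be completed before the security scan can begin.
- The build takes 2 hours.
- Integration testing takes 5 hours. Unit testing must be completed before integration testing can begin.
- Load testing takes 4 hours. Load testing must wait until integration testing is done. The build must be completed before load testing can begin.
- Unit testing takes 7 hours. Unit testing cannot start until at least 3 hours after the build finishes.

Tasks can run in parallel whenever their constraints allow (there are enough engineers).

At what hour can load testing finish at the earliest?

21

The build can start immediately at hour 0; it finishes at hour 2.
After the build (finishes hour 2, plus 3-hour gap → hour 5), unit testing can start at hour 5 and finishes at hour 12.
Integration testing cannot begin until unit testing (finishes hour 12). It runs from hour 12 to 12 + 5 = hour 17.
For load testing: integration testing (finishes hour 17); the build (finishes hour 2). Taking the maximum gives a start of hour 17, and it finishes at 17 + 4 = hour 21.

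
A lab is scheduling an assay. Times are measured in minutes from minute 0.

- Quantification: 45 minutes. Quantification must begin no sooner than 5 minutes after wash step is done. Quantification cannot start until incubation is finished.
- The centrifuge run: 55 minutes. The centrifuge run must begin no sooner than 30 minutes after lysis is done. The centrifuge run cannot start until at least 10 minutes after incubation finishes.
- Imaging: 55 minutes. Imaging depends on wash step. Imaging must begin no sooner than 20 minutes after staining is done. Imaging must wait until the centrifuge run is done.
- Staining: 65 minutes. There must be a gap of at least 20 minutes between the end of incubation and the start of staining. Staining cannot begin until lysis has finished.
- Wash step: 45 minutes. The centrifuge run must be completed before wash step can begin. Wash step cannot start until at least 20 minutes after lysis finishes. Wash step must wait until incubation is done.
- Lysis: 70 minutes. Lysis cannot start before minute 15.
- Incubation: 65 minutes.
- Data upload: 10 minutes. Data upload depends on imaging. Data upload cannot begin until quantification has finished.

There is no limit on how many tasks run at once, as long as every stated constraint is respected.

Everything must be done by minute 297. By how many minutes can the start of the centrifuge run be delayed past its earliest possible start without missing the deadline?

Incubation has no prerequisites, so it starts at minute 0 and finishes at minute 65.
Lysis waits on its own release at minute 15, so it starts at minute 15 and finishes at 15 + 70 = minute 85.
The centrifuge run has to wait for lysis (finishes minute 85, plus 30-minute gap → minute 115); incubation (finishes minute 65, plus 10-minute gap → minute 75). The latest of these is minute 115, so the centrifuge run runs minute 115 to 115 + 55 = minute 170.

Working backward from the deadline:
To finish by minute 297, data upload (duration 10) must start no later than minute 287.
Since data upload (must start by minute 287) depends on it, imaging must finish by minute 287. Backing off its 55-minute duration gives a latest start of minute 232.
Quantification must finish before data upload (must start by minute 287). With a 45-minute duration, quantification must start by 287 − 45 = minute 242.
Wash step has several dependents: imaging (must start by minute 232); quantification (must start by minute 242, minus 5-minute gap → minute 237). The earliest of those limits is minute 232, so wash step must start by 232 − 45 = minute 187.
For the centrifuge run: wash step (must start by minute 187); imaging (must start by minute 232). The most restrictive is minute 187; with a 55-minute duration, the centrifuge run must start by minute 132.
So the centrifuge run can start as early as minute 115 and as late as minute 132, giving 132 − 115 = 17 minutes of slack.

17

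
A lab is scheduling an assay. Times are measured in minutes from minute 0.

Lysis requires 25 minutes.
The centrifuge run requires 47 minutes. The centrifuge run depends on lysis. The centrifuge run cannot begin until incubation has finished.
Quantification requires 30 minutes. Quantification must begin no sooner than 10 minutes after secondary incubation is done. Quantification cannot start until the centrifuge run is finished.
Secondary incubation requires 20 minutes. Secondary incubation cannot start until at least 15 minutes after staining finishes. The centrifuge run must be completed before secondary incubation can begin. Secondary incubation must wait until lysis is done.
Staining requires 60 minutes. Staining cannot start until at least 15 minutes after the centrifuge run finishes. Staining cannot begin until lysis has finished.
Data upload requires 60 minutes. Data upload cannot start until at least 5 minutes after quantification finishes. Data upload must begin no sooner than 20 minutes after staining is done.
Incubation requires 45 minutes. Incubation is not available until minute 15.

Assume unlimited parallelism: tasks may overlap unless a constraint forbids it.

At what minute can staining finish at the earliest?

182

After its own release at minute 15, incubation can start at minute 15 and finishes at minute 60.
Nothing blocks lysis, so it runs from minute 0 to minute 25.
The centrifuge run has to wait for lysis (finishes minute 25); incubation (finishes minute 60). The latest of these is minute 60, so the centrifuge run runs minute 60 to 60 + 47 = minute 107.
For staining: the centrifuge run (finishes minute 107, plus 15-minute gap → minute 122); lysis (finishes minute 25). Taking the maximum gives a start of minute 122, and it finishes at 122 + 60 = minute 182.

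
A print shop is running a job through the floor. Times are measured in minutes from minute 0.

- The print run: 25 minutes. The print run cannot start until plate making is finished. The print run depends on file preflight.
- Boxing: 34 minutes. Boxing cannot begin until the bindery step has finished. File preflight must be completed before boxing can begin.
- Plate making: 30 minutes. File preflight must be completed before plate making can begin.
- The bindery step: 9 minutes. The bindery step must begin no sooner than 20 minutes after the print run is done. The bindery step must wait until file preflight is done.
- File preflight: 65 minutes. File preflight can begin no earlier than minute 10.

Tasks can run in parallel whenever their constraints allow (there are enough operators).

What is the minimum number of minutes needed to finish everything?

193

File preflight cannot begin until its own release at minute 10. It runs from minute 10 to 10 + 65 = minute 75.
Plate making cannot begin until file preflight (finishes minute 75). It runs from minute 75 to 75 + 30 = minute 105.
For the print run: plate making (finishes minute 105); file preflight (finishes minute 75). Taking the maximum gives a start of minute 105, and it finishes at 105 + 25 = minute 130.
The bindery step cannot start until the print run (finishes minute 130, plus 20-minute gap → minute 150); file preflight (finishes minute 75). The controlling bound is minute 150, so the bindery step finishes at 150 + 9 = minute 159.
Boxing has to wait for the bindery step (finishes minute 159); file preflight (finishes minute 75). The latest of these is minute 159, so boxing runs minute 159 to 159 + 34 = minute 193.
All tasks are finished once the last one completes. Finish times: File preflight at 75, Plate making at 105, The print run at 130, The bindery step at 159, Boxing at 193. The latest is minute 193.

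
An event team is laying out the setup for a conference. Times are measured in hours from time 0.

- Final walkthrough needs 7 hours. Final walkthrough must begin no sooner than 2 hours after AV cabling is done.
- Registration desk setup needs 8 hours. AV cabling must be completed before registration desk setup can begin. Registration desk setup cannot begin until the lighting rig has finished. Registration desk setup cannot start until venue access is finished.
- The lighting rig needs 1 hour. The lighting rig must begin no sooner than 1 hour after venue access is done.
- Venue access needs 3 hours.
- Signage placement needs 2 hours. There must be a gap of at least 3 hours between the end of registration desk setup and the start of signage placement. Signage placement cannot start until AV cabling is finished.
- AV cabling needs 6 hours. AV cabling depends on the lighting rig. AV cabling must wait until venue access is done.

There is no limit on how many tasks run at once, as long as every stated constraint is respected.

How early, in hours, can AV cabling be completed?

Venue access has no prerequisites, so it starts at hour 0 and finishes at hour 3.
The lighting rig waits on venue access (finishes hour 3, plus 1-hour gap → hour 4), so it starts at hour 4 and finishes at 4 + 1 = hour 5.
For AV cabling: the lighting rig (finishes hour 5); venue access (finishes hour 3). Taking the maximum gives a start of hour 5, and it finishes at 5 + 6 = hour 11.

11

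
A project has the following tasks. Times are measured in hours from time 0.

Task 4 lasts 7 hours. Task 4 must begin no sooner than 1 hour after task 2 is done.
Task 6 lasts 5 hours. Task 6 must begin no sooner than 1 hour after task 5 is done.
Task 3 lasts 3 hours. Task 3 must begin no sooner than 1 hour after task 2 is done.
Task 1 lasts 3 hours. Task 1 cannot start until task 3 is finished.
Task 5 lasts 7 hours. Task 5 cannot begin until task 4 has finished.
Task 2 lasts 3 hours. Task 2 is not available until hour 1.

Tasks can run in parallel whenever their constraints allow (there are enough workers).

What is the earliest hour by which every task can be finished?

25

After its own release at hour 1, task 2 can start at hour 1 and finishes at hour 4.
After task 2 (finishes hour 4, plus 1-hour gap → hour 5), task 4 can start at hour 5 and finishes at hour 12.
Task 5 waits on task 4 (finishes hour 12), so it starts at hour 12 and finishes at 12 + 7 = hour 19.
Task 6 waits on task 5 (finishes hour 19, plus 1-hour gap → hour 20), so it starts at hour 20 and finishes at 20 + 5 = hour 25.
Task 3 waits on task 2 (finishes hour 4, plus 1-hour gap → hour 5), so it starts at hour 5 and finishes at 5 + 3 = hour 8.
After task 3 (finishes hour 8), task 1 can start at hour 8 and finishes at hour 11.
All tasks are finished once the last one completes. Finish times: Task 1 at 11, Task 2 at 4, Task 3 at 8, Task 4 at 12, Task 5 at 19, Task 6 at 25. The latest is hour 25.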